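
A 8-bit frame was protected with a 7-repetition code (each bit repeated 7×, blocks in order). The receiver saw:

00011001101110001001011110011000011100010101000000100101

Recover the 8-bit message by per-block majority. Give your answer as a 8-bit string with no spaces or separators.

Block 1 (0001100): 2 ones → 0
Block 2 (1101110): 5 ones → 1
Block 3 (0010010): 2 ones → 0
Block 4 (1111001): 5 ones → 1
Block 5 (1000011): 3 ones → 0
Block 6 (1000101): 3 ones → 0
Block 7 (0100000): 1 one → 0
Block 8 (0100101): 3 ones → 0

01010000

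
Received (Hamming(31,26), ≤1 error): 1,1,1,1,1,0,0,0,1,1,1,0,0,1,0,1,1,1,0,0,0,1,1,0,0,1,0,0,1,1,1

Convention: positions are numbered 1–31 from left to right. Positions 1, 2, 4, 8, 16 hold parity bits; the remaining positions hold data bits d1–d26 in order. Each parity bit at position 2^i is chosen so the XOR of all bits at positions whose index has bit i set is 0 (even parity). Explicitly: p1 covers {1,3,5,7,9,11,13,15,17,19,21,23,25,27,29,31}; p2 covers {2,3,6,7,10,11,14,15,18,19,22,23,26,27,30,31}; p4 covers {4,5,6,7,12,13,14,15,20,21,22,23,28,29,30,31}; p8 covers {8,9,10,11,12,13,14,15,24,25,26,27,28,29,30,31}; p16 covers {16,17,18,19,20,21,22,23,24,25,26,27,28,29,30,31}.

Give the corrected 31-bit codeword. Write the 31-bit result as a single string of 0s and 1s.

1111100011100101111001100100111

s1 (pos 1,3,5,7,9,11,13,15,17,19,21,23,25,27,29,31): 1⊕1⊕1⊕0⊕1⊕1⊕0⊕0⊕1⊕0⊕0⊕1⊕0⊕0⊕1⊕1 = 1
s2 (pos 2,3,6,7,10,11,14,15,18,19,22,23,26,27,30,31): 1⊕1⊕0⊕0⊕1⊕1⊕1⊕0⊕1⊕0⊕1⊕1⊕1⊕0⊕1⊕1 = 1
s4 (pos 4,5,6,7,12,13,14,15,20,21,22,23,28,29,30,31): 1⊕1⊕0⊕0⊕0⊕0⊕1⊕0⊕0⊕0⊕1⊕1⊕0⊕1⊕1⊕1 = 0
s8 (pos 8,9,10,11,12,13,14,15,24,25,26,27,28,29,30,31): 0⊕1⊕1⊕1⊕0⊕0⊕1⊕0⊕0⊕0⊕1⊕0⊕0⊕1⊕1⊕1 = 0
s16 (pos 16,17,18,19,20,21,22,23,24,25,26,27,28,29,30,31): 1⊕1⊕1⊕0⊕0⊕0⊕1⊕1⊕0⊕0⊕1⊕0⊕0⊕1⊕1⊕1 = 1
Syndrome s16…s1 = 10011 → error at position 19.
Flip position 19: 1111100011100101110001100100111 → 1111100011100101111001100100111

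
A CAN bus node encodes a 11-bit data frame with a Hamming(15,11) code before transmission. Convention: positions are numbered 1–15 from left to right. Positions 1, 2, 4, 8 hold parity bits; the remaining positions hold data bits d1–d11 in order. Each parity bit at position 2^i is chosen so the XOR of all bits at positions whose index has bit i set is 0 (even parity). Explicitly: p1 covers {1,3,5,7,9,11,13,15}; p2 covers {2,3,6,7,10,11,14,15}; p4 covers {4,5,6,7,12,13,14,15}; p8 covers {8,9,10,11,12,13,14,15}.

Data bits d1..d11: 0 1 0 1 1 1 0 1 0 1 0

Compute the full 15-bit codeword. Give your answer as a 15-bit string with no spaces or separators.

110010101101010

Place data at non-parity positions: p1 p2 0 p4 1 0 1 p8 1 1 0 1 0 1 0
p1 (pos 1,3,5,7,9,11,13,15): XOR of data positions = 0⊕1⊕1⊕1⊕0⊕0⊕0 = 1
p2 (pos 2,3,6,7,10,11,14,15): XOR of data positions = 0⊕0⊕1⊕1⊕0⊕1⊕0 = 1
p4 (pos 4,5,6,7,12,13,14,15): XOR of data positions = 1⊕0⊕1⊕1⊕0⊕1⊕0 = 0
p8 (pos 8,9,10,11,12,13,14,15): XOR of data positions = 1⊕1⊕0⊕1⊕0⊕1⊕0 = 0
Codeword: 110010101101010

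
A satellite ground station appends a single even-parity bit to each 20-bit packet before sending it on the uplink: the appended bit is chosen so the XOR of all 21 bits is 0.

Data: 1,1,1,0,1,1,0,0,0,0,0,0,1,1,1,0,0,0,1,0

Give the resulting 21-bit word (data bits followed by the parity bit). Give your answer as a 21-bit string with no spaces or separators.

XOR of the 20 data bits: 1⊕1⊕1⊕0⊕1⊕1⊕0⊕0⊕0⊕0⊕0⊕0⊕1⊕1⊕1⊕0⊕0⊕0⊕1⊕0 = 1
Parity bit = 1 (so all 21 bits XOR to 0).

111011000000111000101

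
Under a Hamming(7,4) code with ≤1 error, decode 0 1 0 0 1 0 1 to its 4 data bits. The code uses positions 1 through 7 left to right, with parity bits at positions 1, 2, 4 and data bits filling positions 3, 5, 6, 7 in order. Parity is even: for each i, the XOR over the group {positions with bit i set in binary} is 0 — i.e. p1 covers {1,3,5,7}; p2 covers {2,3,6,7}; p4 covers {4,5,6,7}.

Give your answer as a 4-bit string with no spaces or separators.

s1 (pos 1,3,5,7): 0⊕0⊕1⊕1 = 0
s2 (pos 2,3,6,7): 1⊕0⊕0⊕1 = 0
s4 (pos 4,5,6,7): 0⊕1⊕0⊕1 = 0
Syndrome s4…s1 = 000 → no error.
Read data bits from positions 3,5,6,7: 0101

0101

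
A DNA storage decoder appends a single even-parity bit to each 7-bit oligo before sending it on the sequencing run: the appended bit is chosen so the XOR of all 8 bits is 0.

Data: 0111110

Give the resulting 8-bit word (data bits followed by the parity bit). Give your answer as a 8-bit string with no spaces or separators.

01111101

XOR of the 7 data bits: 0⊕1⊕1⊕1⊕1⊕1⊕0 = 1
Parity bit = 1 (so all 8 bits XOR to 0).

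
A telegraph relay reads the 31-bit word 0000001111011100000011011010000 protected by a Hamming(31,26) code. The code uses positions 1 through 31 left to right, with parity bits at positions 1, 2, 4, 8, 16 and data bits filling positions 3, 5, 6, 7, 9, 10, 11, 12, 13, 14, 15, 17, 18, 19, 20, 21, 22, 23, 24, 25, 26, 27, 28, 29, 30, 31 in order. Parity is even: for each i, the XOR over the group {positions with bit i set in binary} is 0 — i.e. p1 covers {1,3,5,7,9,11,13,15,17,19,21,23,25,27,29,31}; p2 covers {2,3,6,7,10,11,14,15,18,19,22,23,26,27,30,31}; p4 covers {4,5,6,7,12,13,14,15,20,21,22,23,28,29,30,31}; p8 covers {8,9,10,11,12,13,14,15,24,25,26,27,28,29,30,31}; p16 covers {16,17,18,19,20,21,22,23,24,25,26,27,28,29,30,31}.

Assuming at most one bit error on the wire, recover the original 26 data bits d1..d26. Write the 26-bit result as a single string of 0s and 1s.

s1 (pos 1,3,5,7,9,11,13,15,17,19,21,23,25,27,29,31): 0⊕0⊕0⊕1⊕1⊕0⊕1⊕0⊕0⊕0⊕1⊕0⊕1⊕1⊕0⊕0 = 0
s2 (pos 2,3,6,7,10,11,14,15,18,19,22,23,26,27,30,31): 0⊕0⊕0⊕1⊕1⊕0⊕1⊕0⊕0⊕0⊕1⊕0⊕0⊕1⊕0⊕0 = 1
s4 (pos 4,5,6,7,12,13,14,15,20,21,22,23,28,29,30,31): 0⊕0⊕0⊕1⊕1⊕1⊕1⊕0⊕0⊕1⊕1⊕0⊕0⊕0⊕0⊕0 = 0
s8 (pos 8,9,10,11,12,13,14,15,24,25,26,27,28,29,30,31): 1⊕1⊕1⊕0⊕1⊕1⊕1⊕0⊕1⊕1⊕0⊕1⊕0⊕0⊕0⊕0 = 1
s16 (pos 16,17,18,19,20,21,22,23,24,25,26,27,28,29,30,31): 0⊕0⊕0⊕0⊕0⊕1⊕1⊕0⊕1⊕1⊕0⊕1⊕0⊕0⊕0⊕0 = 1
Syndrome s16…s1 = 11010 → error at position 26.
Flip position 26: 0000001111011100000011011010000 → 0000001111011100000011011110000
Read data bits from positions 3,5,6,7,9,10,11,12,13,14,15,17,18,19,20,21,22,23,24,25,26,27,28,29,30,31: 00011101110000011011110000

00011101110000011011110000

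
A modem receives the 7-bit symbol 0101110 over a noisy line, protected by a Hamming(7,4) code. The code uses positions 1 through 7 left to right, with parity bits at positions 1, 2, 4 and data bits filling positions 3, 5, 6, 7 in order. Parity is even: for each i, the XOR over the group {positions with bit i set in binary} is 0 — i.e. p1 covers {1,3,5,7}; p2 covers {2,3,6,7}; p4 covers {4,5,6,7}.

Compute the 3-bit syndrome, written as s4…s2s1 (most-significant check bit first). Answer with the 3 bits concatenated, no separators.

s1 (pos 1,3,5,7): 0⊕0⊕1⊕0 = 1
s2 (pos 2,3,6,7): 1⊕0⊕1⊕0 = 0
s4 (pos 4,5,6,7): 1⊕1⊕1⊕0 = 1
Syndrome s4…s1 = 101 → error at position 5.

101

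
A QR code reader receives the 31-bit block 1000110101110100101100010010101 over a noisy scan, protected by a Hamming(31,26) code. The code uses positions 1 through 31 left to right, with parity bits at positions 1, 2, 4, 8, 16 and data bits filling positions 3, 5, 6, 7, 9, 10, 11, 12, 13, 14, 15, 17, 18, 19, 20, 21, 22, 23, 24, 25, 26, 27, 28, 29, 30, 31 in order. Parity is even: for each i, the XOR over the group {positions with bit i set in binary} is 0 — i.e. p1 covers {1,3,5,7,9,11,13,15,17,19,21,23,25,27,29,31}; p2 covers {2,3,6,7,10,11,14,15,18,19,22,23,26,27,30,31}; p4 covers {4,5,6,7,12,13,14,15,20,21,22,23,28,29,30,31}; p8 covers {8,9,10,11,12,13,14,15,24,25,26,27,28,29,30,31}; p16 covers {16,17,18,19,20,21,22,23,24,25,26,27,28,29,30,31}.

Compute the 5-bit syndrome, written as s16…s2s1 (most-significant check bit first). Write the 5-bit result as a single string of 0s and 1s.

s1 (pos 1,3,5,7,9,11,13,15,17,19,21,23,25,27,29,31): 1⊕0⊕1⊕0⊕0⊕1⊕0⊕0⊕1⊕1⊕0⊕0⊕0⊕1⊕1⊕1 = 0
s2 (pos 2,3,6,7,10,11,14,15,18,19,22,23,26,27,30,31): 0⊕0⊕1⊕0⊕1⊕1⊕1⊕0⊕0⊕1⊕0⊕0⊕0⊕1⊕0⊕1 = 1
s4 (pos 4,5,6,7,12,13,14,15,20,21,22,23,28,29,30,31): 0⊕1⊕1⊕0⊕1⊕0⊕1⊕0⊕1⊕0⊕0⊕0⊕0⊕1⊕0⊕1 = 1
s8 (pos 8,9,10,11,12,13,14,15,24,25,26,27,28,29,30,31): 1⊕0⊕1⊕1⊕1⊕0⊕1⊕0⊕1⊕0⊕0⊕1⊕0⊕1⊕0⊕1 = 1
s16 (pos 16,17,18,19,20,21,22,23,24,25,26,27,28,29,30,31): 0⊕1⊕0⊕1⊕1⊕0⊕0⊕0⊕1⊕0⊕0⊕1⊕0⊕1⊕0⊕1 = 1
Syndrome s16…s1 = 11110 → error at position 30.

11110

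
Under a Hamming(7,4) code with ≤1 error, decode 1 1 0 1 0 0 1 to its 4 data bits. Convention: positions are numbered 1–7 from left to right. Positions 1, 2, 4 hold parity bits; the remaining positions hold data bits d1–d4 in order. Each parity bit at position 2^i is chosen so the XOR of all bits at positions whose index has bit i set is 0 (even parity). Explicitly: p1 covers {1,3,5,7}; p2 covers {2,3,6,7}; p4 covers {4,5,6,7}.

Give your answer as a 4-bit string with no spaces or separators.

s1 (pos 1,3,5,7): 1⊕0⊕0⊕1 = 0
s2 (pos 2,3,6,7): 1⊕0⊕0⊕1 = 0
s4 (pos 4,5,6,7): 1⊕0⊕0⊕1 = 0
Syndrome s4…s1 = 000 → no error.
Read data bits from positions 3,5,6,7: 0001

0001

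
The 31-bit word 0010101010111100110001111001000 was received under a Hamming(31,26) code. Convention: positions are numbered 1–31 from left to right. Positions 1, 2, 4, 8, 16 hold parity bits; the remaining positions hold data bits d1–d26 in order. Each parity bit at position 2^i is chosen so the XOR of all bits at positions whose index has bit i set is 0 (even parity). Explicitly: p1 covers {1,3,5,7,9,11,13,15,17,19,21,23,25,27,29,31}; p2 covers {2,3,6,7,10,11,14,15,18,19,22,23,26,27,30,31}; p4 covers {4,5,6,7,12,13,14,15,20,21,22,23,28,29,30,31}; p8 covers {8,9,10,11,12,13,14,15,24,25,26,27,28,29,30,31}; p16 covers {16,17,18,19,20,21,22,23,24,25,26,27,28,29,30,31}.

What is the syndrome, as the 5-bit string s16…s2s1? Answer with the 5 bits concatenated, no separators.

s1 (pos 1,3,5,7,9,11,13,15,17,19,21,23,25,27,29,31): 0⊕1⊕1⊕1⊕1⊕1⊕1⊕0⊕1⊕0⊕0⊕1⊕1⊕0⊕0⊕0 = 1
s2 (pos 2,3,6,7,10,11,14,15,18,19,22,23,26,27,30,31): 0⊕1⊕0⊕1⊕0⊕1⊕1⊕0⊕1⊕0⊕1⊕1⊕0⊕0⊕0⊕0 = 1
s4 (pos 4,5,6,7,12,13,14,15,20,21,22,23,28,29,30,31): 0⊕1⊕0⊕1⊕1⊕1⊕1⊕0⊕0⊕0⊕1⊕1⊕1⊕0⊕0⊕0 = 0
s8 (pos 8,9,10,11,12,13,14,15,24,25,26,27,28,29,30,31): 0⊕1⊕0⊕1⊕1⊕1⊕1⊕0⊕1⊕1⊕0⊕0⊕1⊕0⊕0⊕0 = 0
s16 (pos 16,17,18,19,20,21,22,23,24,25,26,27,28,29,30,31): 0⊕1⊕1⊕0⊕0⊕0⊕1⊕1⊕1⊕1⊕0⊕0⊕1⊕0⊕0⊕0 = 1
Syndrome s16…s1 = 10011 → error at position 19.

10011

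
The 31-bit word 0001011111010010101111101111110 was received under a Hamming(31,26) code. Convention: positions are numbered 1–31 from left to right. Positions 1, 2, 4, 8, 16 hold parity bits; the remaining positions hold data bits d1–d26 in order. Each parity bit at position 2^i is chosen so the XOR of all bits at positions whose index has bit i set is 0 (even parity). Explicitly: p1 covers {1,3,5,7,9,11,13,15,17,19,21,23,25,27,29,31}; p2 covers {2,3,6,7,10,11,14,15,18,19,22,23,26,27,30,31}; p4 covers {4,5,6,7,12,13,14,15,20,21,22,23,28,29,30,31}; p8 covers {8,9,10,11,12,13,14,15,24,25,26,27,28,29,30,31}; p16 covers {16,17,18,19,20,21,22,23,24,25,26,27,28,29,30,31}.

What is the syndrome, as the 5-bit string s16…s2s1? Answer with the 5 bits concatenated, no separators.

s1 (pos 1,3,5,7,9,11,13,15,17,19,21,23,25,27,29,31): 0⊕0⊕0⊕1⊕1⊕0⊕0⊕1⊕1⊕1⊕1⊕1⊕1⊕1⊕1⊕0 = 0
s2 (pos 2,3,6,7,10,11,14,15,18,19,22,23,26,27,30,31): 0⊕0⊕1⊕1⊕1⊕0⊕0⊕1⊕0⊕1⊕1⊕1⊕1⊕1⊕1⊕0 = 0
s4 (pos 4,5,6,7,12,13,14,15,20,21,22,23,28,29,30,31): 1⊕0⊕1⊕1⊕1⊕0⊕0⊕1⊕1⊕1⊕1⊕1⊕1⊕1⊕1⊕0 = 0
s8 (pos 8,9,10,11,12,13,14,15,24,25,26,27,28,29,30,31): 1⊕1⊕1⊕0⊕1⊕0⊕0⊕1⊕0⊕1⊕1⊕1⊕1⊕1⊕1⊕0 = 1
s16 (pos 16,17,18,19,20,21,22,23,24,25,26,27,28,29,30,31): 0⊕1⊕0⊕1⊕1⊕1⊕1⊕1⊕0⊕1⊕1⊕1⊕1⊕1⊕1⊕0 = 0
Syndrome s16…s1 = 01000 → error at position 8.

01000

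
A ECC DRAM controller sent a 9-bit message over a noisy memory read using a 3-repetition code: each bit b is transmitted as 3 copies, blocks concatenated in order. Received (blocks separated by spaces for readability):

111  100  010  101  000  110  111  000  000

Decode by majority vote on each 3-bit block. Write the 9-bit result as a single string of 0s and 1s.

Block 1 (111): 3 ones → 1
Block 2 (100): 1 one → 0
Block 3 (010): 1 one → 0
Block 4 (101): 2 ones → 1
Block 5 (000): 0 ones → 0
Block 6 (110): 2 ones → 1
Block 7 (111): 3 ones → 1
Block 8 (000): 0 ones → 0
Block 9 (000): 0 ones → 0

100101100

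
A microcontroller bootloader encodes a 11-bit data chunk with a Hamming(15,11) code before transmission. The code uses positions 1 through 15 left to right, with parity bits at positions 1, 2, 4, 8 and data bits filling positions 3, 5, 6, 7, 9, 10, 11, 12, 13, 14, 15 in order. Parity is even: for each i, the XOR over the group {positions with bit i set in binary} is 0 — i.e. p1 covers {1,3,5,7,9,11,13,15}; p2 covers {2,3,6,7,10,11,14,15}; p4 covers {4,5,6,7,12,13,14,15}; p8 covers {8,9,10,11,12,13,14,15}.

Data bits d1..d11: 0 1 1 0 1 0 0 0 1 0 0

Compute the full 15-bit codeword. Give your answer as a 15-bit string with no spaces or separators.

Place data at non-parity positions: p1 p2 0 p4 1 1 0 p8 1 0 0 0 1 0 0
p1 (pos 1,3,5,7,9,11,13,15): XOR of data positions = 0⊕1⊕0⊕1⊕0⊕1⊕0 = 1
p2 (pos 2,3,6,7,10,11,14,15): XOR of data positions = 0⊕1⊕0⊕0⊕0⊕0⊕0 = 1
p4 (pos 4,5,6,7,12,13,14,15): XOR of data positions = 1⊕1⊕0⊕0⊕1⊕0⊕0 = 1
p8 (pos 8,9,10,11,12,13,14,15): XOR of data positions = 1⊕0⊕0⊕0⊕1⊕0⊕0 = 0
Codeword: 110111001000100

110111001000100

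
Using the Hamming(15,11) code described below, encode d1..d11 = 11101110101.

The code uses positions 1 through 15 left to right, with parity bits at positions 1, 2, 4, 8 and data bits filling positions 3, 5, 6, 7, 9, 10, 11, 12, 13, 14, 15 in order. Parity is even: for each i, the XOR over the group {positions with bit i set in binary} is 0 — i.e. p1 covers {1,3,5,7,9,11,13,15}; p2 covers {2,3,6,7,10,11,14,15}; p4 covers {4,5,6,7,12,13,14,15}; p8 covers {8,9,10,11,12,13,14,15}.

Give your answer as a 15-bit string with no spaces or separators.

011011011110101

Place data at non-parity positions: p1 p2 1 p4 1 1 0 p8 1 1 1 0 1 0 1
p1 (pos 1,3,5,7,9,11,13,15): XOR of data positions = 1⊕1⊕0⊕1⊕1⊕1⊕1 = 0
p2 (pos 2,3,6,7,10,11,14,15): XOR of data positions = 1⊕1⊕0⊕1⊕1⊕0⊕1 = 1
p4 (pos 4,5,6,7,12,13,14,15): XOR of data positions = 1⊕1⊕0⊕0⊕1⊕0⊕1 = 0
p8 (pos 8,9,10,11,12,13,14,15): XOR of data positions = 1⊕1⊕1⊕0⊕1⊕0⊕1 = 1
Codeword: 011011011110101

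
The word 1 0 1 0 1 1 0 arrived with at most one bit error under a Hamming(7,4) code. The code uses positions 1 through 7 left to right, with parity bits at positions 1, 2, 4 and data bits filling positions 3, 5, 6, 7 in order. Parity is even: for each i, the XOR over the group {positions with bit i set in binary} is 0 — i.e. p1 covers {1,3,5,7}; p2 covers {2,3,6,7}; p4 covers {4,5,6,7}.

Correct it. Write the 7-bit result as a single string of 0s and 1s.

s1 (pos 1,3,5,7): 1⊕1⊕1⊕0 = 1
s2 (pos 2,3,6,7): 0⊕1⊕1⊕0 = 0
s4 (pos 4,5,6,7): 0⊕1⊕1⊕0 = 0
Syndrome s4…s1 = 001 → error at position 1.
Flip position 1: 1010110 → 0010110

0010110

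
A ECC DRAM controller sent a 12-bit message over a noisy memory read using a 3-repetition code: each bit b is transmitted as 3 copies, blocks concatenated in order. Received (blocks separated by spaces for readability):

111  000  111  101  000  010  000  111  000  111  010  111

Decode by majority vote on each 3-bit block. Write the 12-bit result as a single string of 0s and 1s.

101100010101

Block 1 (111): 3 ones → 1
Block 2 (000): 0 ones → 0
Block 3 (111): 3 ones → 1
Block 4 (101): 2 ones → 1
Block 5 (000): 0 ones → 0
Block 6 (010): 1 one → 0
Block 7 (000): 0 ones → 0
Block 8 (111): 3 ones → 1
Block 9 (000): 0 ones → 0
Block 10 (111): 3 ones → 1
Block 11 (010): 1 one → 0
Block 12 (111): 3 ones → 1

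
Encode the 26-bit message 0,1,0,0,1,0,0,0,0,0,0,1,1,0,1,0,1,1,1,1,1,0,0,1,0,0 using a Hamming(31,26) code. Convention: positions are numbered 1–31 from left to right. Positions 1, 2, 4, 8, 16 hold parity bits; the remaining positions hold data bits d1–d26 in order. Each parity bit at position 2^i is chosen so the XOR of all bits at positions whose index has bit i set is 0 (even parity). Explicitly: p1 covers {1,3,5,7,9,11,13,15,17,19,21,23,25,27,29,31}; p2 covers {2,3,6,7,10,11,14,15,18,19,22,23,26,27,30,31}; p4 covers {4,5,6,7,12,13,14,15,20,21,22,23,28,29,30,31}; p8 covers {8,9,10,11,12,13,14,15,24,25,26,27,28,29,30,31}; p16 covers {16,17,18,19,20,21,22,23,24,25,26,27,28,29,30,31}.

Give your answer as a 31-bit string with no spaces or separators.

Place data at non-parity positions: p1 p2 0 p4 1 0 0 p8 1 0 0 0 0 0 0 p16 1 1 0 1 0 1 1 1 1 1 0 0 1 0 0
p1 (pos 1,3,5,7,9,11,13,15,17,19,21,23,25,27,29,31): XOR of data positions = 0⊕1⊕0⊕1⊕0⊕0⊕0⊕1⊕0⊕0⊕1⊕1⊕0⊕1⊕0 = 0
p2 (pos 2,3,6,7,10,11,14,15,18,19,22,23,26,27,30,31): XOR of data positions = 0⊕0⊕0⊕0⊕0⊕0⊕0⊕1⊕0⊕1⊕1⊕1⊕0⊕0⊕0 = 0
p4 (pos 4,5,6,7,12,13,14,15,20,21,22,23,28,29,30,31): XOR of data positions = 1⊕0⊕0⊕0⊕0⊕0⊕0⊕1⊕0⊕1⊕1⊕0⊕1⊕0⊕0 = 1
p8 (pos 8,9,10,11,12,13,14,15,24,25,26,27,28,29,30,31): XOR of data positions = 1⊕0⊕0⊕0⊕0⊕0⊕0⊕1⊕1⊕1⊕0⊕0⊕1⊕0⊕0 = 1
p16 (pos 16,17,18,19,20,21,22,23,24,25,26,27,28,29,30,31): XOR of data positions = 1⊕1⊕0⊕1⊕0⊕1⊕1⊕1⊕1⊕1⊕0⊕0⊕1⊕0⊕0 = 1
Codeword: 0001100110000001110101111100100

0001100110000001110101111100100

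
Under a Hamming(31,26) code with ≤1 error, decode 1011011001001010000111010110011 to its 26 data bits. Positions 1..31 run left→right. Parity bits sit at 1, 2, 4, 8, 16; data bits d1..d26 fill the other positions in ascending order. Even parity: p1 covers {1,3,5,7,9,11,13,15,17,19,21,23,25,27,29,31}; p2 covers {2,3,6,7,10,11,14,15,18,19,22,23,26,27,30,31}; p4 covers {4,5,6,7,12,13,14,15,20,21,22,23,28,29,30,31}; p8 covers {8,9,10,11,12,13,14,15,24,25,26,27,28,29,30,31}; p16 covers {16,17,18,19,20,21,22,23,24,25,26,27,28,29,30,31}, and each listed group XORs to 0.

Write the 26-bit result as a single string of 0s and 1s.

10110100101000111010110011

s1 (pos 1,3,5,7,9,11,13,15,17,19,21,23,25,27,29,31): 1⊕1⊕0⊕1⊕0⊕0⊕1⊕1⊕0⊕0⊕1⊕0⊕0⊕1⊕0⊕1 = 0
s2 (pos 2,3,6,7,10,11,14,15,18,19,22,23,26,27,30,31): 0⊕1⊕1⊕1⊕1⊕0⊕0⊕1⊕0⊕0⊕1⊕0⊕1⊕1⊕1⊕1 = 0
s4 (pos 4,5,6,7,12,13,14,15,20,21,22,23,28,29,30,31): 1⊕0⊕1⊕1⊕0⊕1⊕0⊕1⊕1⊕1⊕1⊕0⊕0⊕0⊕1⊕1 = 0
s8 (pos 8,9,10,11,12,13,14,15,24,25,26,27,28,29,30,31): 0⊕0⊕1⊕0⊕0⊕1⊕0⊕1⊕1⊕0⊕1⊕1⊕0⊕0⊕1⊕1 = 0
s16 (pos 16,17,18,19,20,21,22,23,24,25,26,27,28,29,30,31): 0⊕0⊕0⊕0⊕1⊕1⊕1⊕0⊕1⊕0⊕1⊕1⊕0⊕0⊕1⊕1 = 0
Syndrome s16…s1 = 00000 → no error.
Read data bits from positions 3,5,6,7,9,10,11,12,13,14,15,17,18,19,20,21,22,23,24,25,26,27,28,29,30,31: 10110100101000111010110011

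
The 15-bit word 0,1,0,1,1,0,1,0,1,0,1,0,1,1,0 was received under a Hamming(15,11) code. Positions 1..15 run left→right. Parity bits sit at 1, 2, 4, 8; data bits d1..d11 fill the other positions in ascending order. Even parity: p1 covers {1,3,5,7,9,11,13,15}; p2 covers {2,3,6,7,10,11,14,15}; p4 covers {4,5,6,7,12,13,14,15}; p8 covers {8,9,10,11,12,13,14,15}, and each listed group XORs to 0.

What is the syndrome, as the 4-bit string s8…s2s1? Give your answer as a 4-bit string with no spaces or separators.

0101

s1 (pos 1,3,5,7,9,11,13,15): 0⊕0⊕1⊕1⊕1⊕1⊕1⊕0 = 1
s2 (pos 2,3,6,7,10,11,14,15): 1⊕0⊕0⊕1⊕0⊕1⊕1⊕0 = 0
s4 (pos 4,5,6,7,12,13,14,15): 1⊕1⊕0⊕1⊕0⊕1⊕1⊕0 = 1
s8 (pos 8,9,10,11,12,13,14,15): 0⊕1⊕0⊕1⊕0⊕1⊕1⊕0 = 0
Syndrome s8…s1 = 0101 → error at position 5.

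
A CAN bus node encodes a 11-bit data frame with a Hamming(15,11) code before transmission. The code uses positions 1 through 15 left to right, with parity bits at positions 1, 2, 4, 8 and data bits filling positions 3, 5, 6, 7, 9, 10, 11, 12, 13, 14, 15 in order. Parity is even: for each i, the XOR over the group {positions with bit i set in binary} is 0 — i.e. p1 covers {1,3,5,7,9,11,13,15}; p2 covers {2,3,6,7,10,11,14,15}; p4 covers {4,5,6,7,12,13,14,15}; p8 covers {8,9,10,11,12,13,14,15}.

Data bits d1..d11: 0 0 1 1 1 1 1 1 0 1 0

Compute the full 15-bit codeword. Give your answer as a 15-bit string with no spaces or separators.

Place data at non-parity positions: p1 p2 0 p4 0 1 1 p8 1 1 1 1 0 1 0
p1 (pos 1,3,5,7,9,11,13,15): XOR of data positions = 0⊕0⊕1⊕1⊕1⊕0⊕0 = 1
p2 (pos 2,3,6,7,10,11,14,15): XOR of data positions = 0⊕1⊕1⊕1⊕1⊕1⊕0 = 1
p4 (pos 4,5,6,7,12,13,14,15): XOR of data positions = 0⊕1⊕1⊕1⊕0⊕1⊕0 = 0
p8 (pos 8,9,10,11,12,13,14,15): XOR of data positions = 1⊕1⊕1⊕1⊕0⊕1⊕0 = 1
Codeword: 110001111111010

110001111111010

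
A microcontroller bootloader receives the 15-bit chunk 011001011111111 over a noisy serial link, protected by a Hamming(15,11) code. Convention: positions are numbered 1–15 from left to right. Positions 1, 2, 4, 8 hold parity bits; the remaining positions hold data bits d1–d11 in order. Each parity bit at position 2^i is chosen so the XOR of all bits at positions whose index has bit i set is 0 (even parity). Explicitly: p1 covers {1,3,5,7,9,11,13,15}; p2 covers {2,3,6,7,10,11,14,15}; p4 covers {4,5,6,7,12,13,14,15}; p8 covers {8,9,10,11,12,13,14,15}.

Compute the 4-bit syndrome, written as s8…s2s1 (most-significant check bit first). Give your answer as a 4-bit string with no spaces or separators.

s1 (pos 1,3,5,7,9,11,13,15): 0⊕1⊕0⊕0⊕1⊕1⊕1⊕1 = 1
s2 (pos 2,3,6,7,10,11,14,15): 1⊕1⊕1⊕0⊕1⊕1⊕1⊕1 = 1
s4 (pos 4,5,6,7,12,13,14,15): 0⊕0⊕1⊕0⊕1⊕1⊕1⊕1 = 1
s8 (pos 8,9,10,11,12,13,14,15): 1⊕1⊕1⊕1⊕1⊕1⊕1⊕1 = 0
Syndrome s8…s1 = 0111 → error at position 7.

0111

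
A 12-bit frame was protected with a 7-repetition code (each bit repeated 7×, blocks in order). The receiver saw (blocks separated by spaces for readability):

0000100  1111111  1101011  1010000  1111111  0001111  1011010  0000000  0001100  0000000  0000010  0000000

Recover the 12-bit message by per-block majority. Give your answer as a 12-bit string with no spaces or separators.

Block 1 (0000100): 1 one → 0
Block 2 (1111111): 7 ones → 1
Block 3 (1101011): 5 ones → 1
Block 4 (1010000): 2 ones → 0
Block 5 (1111111): 7 ones → 1
Block 6 (0001111): 4 ones → 1
Block 7 (1011010): 4 ones → 1
Block 8 (0000000): 0 ones → 0
Block 9 (0001100): 2 ones → 0
Block 10 (0000000): 0 ones → 0
Block 11 (0000010): 1 one → 0
Block 12 (0000000): 0 ones → 0

011011100000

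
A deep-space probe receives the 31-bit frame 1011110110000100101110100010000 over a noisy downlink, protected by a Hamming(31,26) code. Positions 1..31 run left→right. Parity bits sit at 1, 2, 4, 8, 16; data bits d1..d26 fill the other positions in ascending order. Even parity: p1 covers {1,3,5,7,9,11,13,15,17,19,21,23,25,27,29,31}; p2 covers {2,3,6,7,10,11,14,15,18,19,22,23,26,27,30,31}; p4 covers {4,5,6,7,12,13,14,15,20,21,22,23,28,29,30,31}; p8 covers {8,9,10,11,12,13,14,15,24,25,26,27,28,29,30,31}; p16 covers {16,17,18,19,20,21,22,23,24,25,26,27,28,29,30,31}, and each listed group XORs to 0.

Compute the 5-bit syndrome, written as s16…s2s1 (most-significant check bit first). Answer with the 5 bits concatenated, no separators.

00101

s1 (pos 1,3,5,7,9,11,13,15,17,19,21,23,25,27,29,31): 1⊕1⊕1⊕0⊕1⊕0⊕0⊕0⊕1⊕1⊕1⊕1⊕0⊕1⊕0⊕0 = 1
s2 (pos 2,3,6,7,10,11,14,15,18,19,22,23,26,27,30,31): 0⊕1⊕1⊕0⊕0⊕0⊕1⊕0⊕0⊕1⊕0⊕1⊕0⊕1⊕0⊕0 = 0
s4 (pos 4,5,6,7,12,13,14,15,20,21,22,23,28,29,30,31): 1⊕1⊕1⊕0⊕0⊕0⊕1⊕0⊕1⊕1⊕0⊕1⊕0⊕0⊕0⊕0 = 1
s8 (pos 8,9,10,11,12,13,14,15,24,25,26,27,28,29,30,31): 1⊕1⊕0⊕0⊕0⊕0⊕1⊕0⊕0⊕0⊕0⊕1⊕0⊕0⊕0⊕0 = 0
s16 (pos 16,17,18,19,20,21,22,23,24,25,26,27,28,29,30,31): 0⊕1⊕0⊕1⊕1⊕1⊕0⊕1⊕0⊕0⊕0⊕1⊕0⊕0⊕0⊕0 = 0
Syndrome s16…s1 = 00101 → error at position 5.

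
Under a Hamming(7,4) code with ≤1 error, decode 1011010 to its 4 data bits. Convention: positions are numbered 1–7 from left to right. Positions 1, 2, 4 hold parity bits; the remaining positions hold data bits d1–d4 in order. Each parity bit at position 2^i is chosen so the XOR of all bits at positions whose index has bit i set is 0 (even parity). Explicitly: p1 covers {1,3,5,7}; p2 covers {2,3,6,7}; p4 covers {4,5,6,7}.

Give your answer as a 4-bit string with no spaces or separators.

1010

s1 (pos 1,3,5,7): 1⊕1⊕0⊕0 = 0
s2 (pos 2,3,6,7): 0⊕1⊕1⊕0 = 0
s4 (pos 4,5,6,7): 1⊕0⊕1⊕0 = 0
Syndrome s4…s1 = 000 → no error.
Read data bits from positions 3,5,6,7: 1010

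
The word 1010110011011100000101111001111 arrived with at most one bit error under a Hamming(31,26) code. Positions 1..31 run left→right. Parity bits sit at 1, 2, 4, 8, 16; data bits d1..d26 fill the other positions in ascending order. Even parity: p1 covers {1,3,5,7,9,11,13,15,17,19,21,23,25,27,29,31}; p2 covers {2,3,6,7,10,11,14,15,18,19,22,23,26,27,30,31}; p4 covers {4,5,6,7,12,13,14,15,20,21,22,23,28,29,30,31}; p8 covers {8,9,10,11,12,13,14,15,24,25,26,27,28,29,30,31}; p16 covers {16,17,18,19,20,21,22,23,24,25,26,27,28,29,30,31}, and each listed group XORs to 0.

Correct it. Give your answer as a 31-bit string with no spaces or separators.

1010110011011100000101110001111

s1 (pos 1,3,5,7,9,11,13,15,17,19,21,23,25,27,29,31): 1⊕1⊕1⊕0⊕1⊕0⊕1⊕0⊕0⊕0⊕0⊕1⊕1⊕0⊕1⊕1 = 1
s2 (pos 2,3,6,7,10,11,14,15,18,19,22,23,26,27,30,31): 0⊕1⊕1⊕0⊕1⊕0⊕1⊕0⊕0⊕0⊕1⊕1⊕0⊕0⊕1⊕1 = 0
s4 (pos 4,5,6,7,12,13,14,15,20,21,22,23,28,29,30,31): 0⊕1⊕1⊕0⊕1⊕1⊕1⊕0⊕1⊕0⊕1⊕1⊕1⊕1⊕1⊕1 = 0
s8 (pos 8,9,10,11,12,13,14,15,24,25,26,27,28,29,30,31): 0⊕1⊕1⊕0⊕1⊕1⊕1⊕0⊕1⊕1⊕0⊕0⊕1⊕1⊕1⊕1 = 1
s16 (pos 16,17,18,19,20,21,22,23,24,25,26,27,28,29,30,31): 0⊕0⊕0⊕0⊕1⊕0⊕1⊕1⊕1⊕1⊕0⊕0⊕1⊕1⊕1⊕1 = 1
Syndrome s16…s1 = 11001 → error at position 25.
Flip position 25: 1010110011011100000101111001111 → 1010110011011100000101110001111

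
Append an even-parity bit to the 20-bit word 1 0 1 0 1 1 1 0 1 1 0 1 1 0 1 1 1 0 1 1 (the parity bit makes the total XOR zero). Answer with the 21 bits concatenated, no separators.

XOR of the 20 data bits: 1⊕0⊕1⊕0⊕1⊕1⊕1⊕0⊕1⊕1⊕0⊕1⊕1⊕0⊕1⊕1⊕1⊕0⊕1⊕1 = 0
Parity bit = 0 (so all 21 bits XOR to 0).

101011101101101110110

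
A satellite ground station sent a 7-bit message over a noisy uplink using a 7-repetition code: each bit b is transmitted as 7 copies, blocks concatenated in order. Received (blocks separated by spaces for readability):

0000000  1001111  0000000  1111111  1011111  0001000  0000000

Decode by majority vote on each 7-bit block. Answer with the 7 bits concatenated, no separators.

Block 1 (0000000): 0 ones → 0
Block 2 (1001111): 5 ones → 1
Block 3 (0000000): 0 ones → 0
Block 4 (1111111): 7 ones → 1
Block 5 (1011111): 6 ones → 1
Block 6 (0001000): 1 one → 0
Block 7 (0000000): 0 ones → 0

0101100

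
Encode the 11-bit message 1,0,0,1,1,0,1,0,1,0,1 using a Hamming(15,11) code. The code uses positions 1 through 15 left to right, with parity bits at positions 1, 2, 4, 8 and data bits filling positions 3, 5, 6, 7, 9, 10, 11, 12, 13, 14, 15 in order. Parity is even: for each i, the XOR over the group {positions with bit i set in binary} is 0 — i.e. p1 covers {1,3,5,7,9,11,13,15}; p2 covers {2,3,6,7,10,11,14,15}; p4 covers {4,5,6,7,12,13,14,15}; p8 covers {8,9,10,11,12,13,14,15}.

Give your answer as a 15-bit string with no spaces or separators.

001100101010101

Place data at non-parity positions: p1 p2 1 p4 0 0 1 p8 1 0 1 0 1 0 1
p1 (pos 1,3,5,7,9,11,13,15): XOR of data positions = 1⊕0⊕1⊕1⊕1⊕1⊕1 = 0
p2 (pos 2,3,6,7,10,11,14,15): XOR of data positions = 1⊕0⊕1⊕0⊕1⊕0⊕1 = 0
p4 (pos 4,5,6,7,12,13,14,15): XOR of data positions = 0⊕0⊕1⊕0⊕1⊕0⊕1 = 1
p8 (pos 8,9,10,11,12,13,14,15): XOR of data positions = 1⊕0⊕1⊕0⊕1⊕0⊕1 = 0
Codeword: 001100101010101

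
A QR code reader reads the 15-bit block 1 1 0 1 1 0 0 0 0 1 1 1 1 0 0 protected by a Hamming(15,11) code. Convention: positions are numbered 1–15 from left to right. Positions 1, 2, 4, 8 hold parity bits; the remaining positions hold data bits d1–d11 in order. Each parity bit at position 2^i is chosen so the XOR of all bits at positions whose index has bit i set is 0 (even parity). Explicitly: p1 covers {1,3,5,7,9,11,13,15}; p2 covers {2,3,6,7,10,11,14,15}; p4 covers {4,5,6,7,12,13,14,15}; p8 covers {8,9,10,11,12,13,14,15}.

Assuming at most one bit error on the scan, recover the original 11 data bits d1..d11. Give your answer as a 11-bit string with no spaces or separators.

s1 (pos 1,3,5,7,9,11,13,15): 1⊕0⊕1⊕0⊕0⊕1⊕1⊕0 = 0
s2 (pos 2,3,6,7,10,11,14,15): 1⊕0⊕0⊕0⊕1⊕1⊕0⊕0 = 1
s4 (pos 4,5,6,7,12,13,14,15): 1⊕1⊕0⊕0⊕1⊕1⊕0⊕0 = 0
s8 (pos 8,9,10,11,12,13,14,15): 0⊕0⊕1⊕1⊕1⊕1⊕0⊕0 = 0
Syndrome s8…s1 = 0010 → error at position 2.
Flip position 2: 110110000111100 → 100110000111100
Read data bits from positions 3,5,6,7,9,10,11,12,13,14,15: 01000111100

01000111100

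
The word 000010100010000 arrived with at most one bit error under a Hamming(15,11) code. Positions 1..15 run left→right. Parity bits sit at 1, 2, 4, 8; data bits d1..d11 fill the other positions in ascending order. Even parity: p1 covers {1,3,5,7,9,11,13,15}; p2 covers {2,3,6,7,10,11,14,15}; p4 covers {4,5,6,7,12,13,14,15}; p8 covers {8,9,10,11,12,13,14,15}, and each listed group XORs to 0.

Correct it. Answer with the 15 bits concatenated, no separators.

000010101010000

s1 (pos 1,3,5,7,9,11,13,15): 0⊕0⊕1⊕1⊕0⊕1⊕0⊕0 = 1
s2 (pos 2,3,6,7,10,11,14,15): 0⊕0⊕0⊕1⊕0⊕1⊕0⊕0 = 0
s4 (pos 4,5,6,7,12,13,14,15): 0⊕1⊕0⊕1⊕0⊕0⊕0⊕0 = 0
s8 (pos 8,9,10,11,12,13,14,15): 0⊕0⊕0⊕1⊕0⊕0⊕0⊕0 = 1
Syndrome s8…s1 = 1001 → error at position 9.
Flip position 9: 000010100010000 → 000010101010000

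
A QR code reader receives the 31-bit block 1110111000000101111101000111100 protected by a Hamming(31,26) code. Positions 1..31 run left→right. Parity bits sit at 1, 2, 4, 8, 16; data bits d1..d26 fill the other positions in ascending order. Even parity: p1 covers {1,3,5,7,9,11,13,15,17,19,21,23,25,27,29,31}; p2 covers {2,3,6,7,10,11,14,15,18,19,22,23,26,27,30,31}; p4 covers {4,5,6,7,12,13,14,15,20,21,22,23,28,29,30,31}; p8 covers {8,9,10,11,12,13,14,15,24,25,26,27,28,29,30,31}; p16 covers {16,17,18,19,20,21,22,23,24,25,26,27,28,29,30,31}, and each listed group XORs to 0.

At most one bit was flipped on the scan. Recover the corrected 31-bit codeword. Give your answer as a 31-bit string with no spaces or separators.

s1 (pos 1,3,5,7,9,11,13,15,17,19,21,23,25,27,29,31): 1⊕1⊕1⊕1⊕0⊕0⊕0⊕0⊕1⊕1⊕0⊕0⊕0⊕1⊕1⊕0 = 0
s2 (pos 2,3,6,7,10,11,14,15,18,19,22,23,26,27,30,31): 1⊕1⊕1⊕1⊕0⊕0⊕1⊕0⊕1⊕1⊕1⊕0⊕1⊕1⊕0⊕0 = 0
s4 (pos 4,5,6,7,12,13,14,15,20,21,22,23,28,29,30,31): 0⊕1⊕1⊕1⊕0⊕0⊕1⊕0⊕1⊕0⊕1⊕0⊕1⊕1⊕0⊕0 = 0
s8 (pos 8,9,10,11,12,13,14,15,24,25,26,27,28,29,30,31): 0⊕0⊕0⊕0⊕0⊕0⊕1⊕0⊕0⊕0⊕1⊕1⊕1⊕1⊕0⊕0 = 1
s16 (pos 16,17,18,19,20,21,22,23,24,25,26,27,28,29,30,31): 1⊕1⊕1⊕1⊕1⊕0⊕1⊕0⊕0⊕0⊕1⊕1⊕1⊕1⊕0⊕0 = 0
Syndrome s16…s1 = 01000 → error at position 8.
Flip position 8: 1110111000000101111101000111100 → 1110111100000101111101000111100

1110111100000101111101000111100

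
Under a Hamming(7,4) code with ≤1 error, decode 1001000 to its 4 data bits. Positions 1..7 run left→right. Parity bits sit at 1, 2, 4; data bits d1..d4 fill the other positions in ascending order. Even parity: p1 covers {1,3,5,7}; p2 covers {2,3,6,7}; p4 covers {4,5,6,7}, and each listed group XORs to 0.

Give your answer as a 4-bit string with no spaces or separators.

0100

s1 (pos 1,3,5,7): 1⊕0⊕0⊕0 = 1
s2 (pos 2,3,6,7): 0⊕0⊕0⊕0 = 0
s4 (pos 4,5,6,7): 1⊕0⊕0⊕0 = 1
Syndrome s4…s1 = 101 → error at position 5.
Flip position 5: 1001000 → 1001100
Read data bits from positions 3,5,6,7: 0100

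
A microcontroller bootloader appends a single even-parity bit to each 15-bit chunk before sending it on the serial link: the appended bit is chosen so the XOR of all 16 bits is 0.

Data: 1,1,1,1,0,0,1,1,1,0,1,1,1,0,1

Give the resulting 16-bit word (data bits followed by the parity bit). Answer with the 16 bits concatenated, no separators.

1111001110111011

XOR of the 15 data bits: 1⊕1⊕1⊕1⊕0⊕0⊕1⊕1⊕1⊕0⊕1⊕1⊕1⊕0⊕1 = 1
Parity bit = 1 (so all 16 bits XOR to 0).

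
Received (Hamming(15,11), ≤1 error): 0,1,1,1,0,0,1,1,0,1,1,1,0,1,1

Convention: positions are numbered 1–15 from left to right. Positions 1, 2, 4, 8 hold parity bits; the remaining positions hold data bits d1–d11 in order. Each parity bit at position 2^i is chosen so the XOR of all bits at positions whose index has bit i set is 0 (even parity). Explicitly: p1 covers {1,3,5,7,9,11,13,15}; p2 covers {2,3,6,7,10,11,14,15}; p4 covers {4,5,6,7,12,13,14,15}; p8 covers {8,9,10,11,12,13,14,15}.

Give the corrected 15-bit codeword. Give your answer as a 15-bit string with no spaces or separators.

s1 (pos 1,3,5,7,9,11,13,15): 0⊕1⊕0⊕1⊕0⊕1⊕0⊕1 = 0
s2 (pos 2,3,6,7,10,11,14,15): 1⊕1⊕0⊕1⊕1⊕1⊕1⊕1 = 1
s4 (pos 4,5,6,7,12,13,14,15): 1⊕0⊕0⊕1⊕1⊕0⊕1⊕1 = 1
s8 (pos 8,9,10,11,12,13,14,15): 1⊕0⊕1⊕1⊕1⊕0⊕1⊕1 = 0
Syndrome s8…s1 = 0110 → error at position 6.
Flip position 6: 011100110111011 → 011101110111011

011101110111011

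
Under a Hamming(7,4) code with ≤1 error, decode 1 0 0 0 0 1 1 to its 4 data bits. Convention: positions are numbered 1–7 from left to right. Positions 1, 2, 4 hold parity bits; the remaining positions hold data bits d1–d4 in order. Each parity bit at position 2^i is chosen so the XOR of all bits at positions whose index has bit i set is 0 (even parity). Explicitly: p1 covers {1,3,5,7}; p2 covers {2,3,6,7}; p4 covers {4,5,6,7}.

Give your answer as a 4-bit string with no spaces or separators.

0011

s1 (pos 1,3,5,7): 1⊕0⊕0⊕1 = 0
s2 (pos 2,3,6,7): 0⊕0⊕1⊕1 = 0
s4 (pos 4,5,6,7): 0⊕0⊕1⊕1 = 0
Syndrome s4…s1 = 000 → no error.
Read data bits from positions 3,5,6,7: 0011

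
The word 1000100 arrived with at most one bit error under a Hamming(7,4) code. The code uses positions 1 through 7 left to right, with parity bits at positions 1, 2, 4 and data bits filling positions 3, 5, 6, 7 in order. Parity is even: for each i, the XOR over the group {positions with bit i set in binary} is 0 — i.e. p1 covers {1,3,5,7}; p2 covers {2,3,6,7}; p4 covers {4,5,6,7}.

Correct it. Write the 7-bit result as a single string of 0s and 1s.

1001100

s1 (pos 1,3,5,7): 1⊕0⊕1⊕0 = 0
s2 (pos 2,3,6,7): 0⊕0⊕0⊕0 = 0
s4 (pos 4,5,6,7): 0⊕1⊕0⊕0 = 1
Syndrome s4…s1 = 100 → error at position 4.
Flip position 4: 1000100 → 1001100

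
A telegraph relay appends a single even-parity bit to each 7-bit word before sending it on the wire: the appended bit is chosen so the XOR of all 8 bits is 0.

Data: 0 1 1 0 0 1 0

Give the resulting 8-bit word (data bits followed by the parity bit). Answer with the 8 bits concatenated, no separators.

XOR of the 7 data bits: 0⊕1⊕1⊕0⊕0⊕1⊕0 = 1
Parity bit = 1 (so all 8 bits XOR to 0).

01100101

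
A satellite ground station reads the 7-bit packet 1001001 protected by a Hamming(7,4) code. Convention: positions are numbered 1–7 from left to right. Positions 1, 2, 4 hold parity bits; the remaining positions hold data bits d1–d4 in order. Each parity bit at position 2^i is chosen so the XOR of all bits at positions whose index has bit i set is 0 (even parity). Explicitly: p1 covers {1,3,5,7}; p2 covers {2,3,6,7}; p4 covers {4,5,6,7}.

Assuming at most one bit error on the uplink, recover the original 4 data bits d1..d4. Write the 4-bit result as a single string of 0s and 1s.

0001

s1 (pos 1,3,5,7): 1⊕0⊕0⊕1 = 0
s2 (pos 2,3,6,7): 0⊕0⊕0⊕1 = 1
s4 (pos 4,5,6,7): 1⊕0⊕0⊕1 = 0
Syndrome s4…s1 = 010 → error at position 2.
Flip position 2: 1001001 → 1101001
Read data bits from positions 3,5,6,7: 0001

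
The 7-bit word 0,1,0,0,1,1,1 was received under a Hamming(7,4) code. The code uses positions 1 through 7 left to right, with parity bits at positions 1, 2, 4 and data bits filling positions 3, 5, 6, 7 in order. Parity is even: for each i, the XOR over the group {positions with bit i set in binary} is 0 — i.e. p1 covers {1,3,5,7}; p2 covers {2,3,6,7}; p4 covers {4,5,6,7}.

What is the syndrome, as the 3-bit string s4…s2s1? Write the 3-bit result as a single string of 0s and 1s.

110

s1 (pos 1,3,5,7): 0⊕0⊕1⊕1 = 0
s2 (pos 2,3,6,7): 1⊕0⊕1⊕1 = 1
s4 (pos 4,5,6,7): 0⊕1⊕1⊕1 = 1
Syndrome s4…s1 = 110 → error at position 6.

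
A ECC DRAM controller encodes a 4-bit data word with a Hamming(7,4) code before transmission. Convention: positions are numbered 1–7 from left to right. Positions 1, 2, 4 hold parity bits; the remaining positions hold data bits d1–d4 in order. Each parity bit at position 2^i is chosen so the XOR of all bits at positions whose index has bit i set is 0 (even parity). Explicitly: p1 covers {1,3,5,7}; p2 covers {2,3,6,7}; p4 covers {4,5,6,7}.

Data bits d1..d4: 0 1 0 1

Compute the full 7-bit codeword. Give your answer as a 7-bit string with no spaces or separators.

Place data at non-parity positions: p1 p2 0 p4 1 0 1
p1 (pos 1,3,5,7): XOR of data positions = 0⊕1⊕1 = 0
p2 (pos 2,3,6,7): XOR of data positions = 0⊕0⊕1 = 1
p4 (pos 4,5,6,7): XOR of data positions = 1⊕0⊕1 = 0
Codeword: 0100101

0100101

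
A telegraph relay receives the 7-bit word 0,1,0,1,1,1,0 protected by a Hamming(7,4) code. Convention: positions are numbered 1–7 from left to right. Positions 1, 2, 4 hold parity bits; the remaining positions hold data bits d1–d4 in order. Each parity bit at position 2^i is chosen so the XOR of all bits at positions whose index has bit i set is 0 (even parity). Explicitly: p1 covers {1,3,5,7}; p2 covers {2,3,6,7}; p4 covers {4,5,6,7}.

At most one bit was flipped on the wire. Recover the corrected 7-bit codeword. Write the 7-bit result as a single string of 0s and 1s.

0101010

s1 (pos 1,3,5,7): 0⊕0⊕1⊕0 = 1
s2 (pos 2,3,6,7): 1⊕0⊕1⊕0 = 0
s4 (pos 4,5,6,7): 1⊕1⊕1⊕0 = 1
Syndrome s4…s1 = 101 → error at position 5.
Flip position 5: 0101110 → 0101010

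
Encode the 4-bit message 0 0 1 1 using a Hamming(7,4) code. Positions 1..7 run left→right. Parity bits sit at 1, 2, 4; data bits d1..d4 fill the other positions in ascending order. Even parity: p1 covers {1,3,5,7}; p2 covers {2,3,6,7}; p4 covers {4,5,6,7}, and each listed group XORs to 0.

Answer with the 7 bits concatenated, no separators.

1000011

Place data at non-parity positions: p1 p2 0 p4 0 1 1
p1 (pos 1,3,5,7): XOR of data positions = 0⊕0⊕1 = 1
p2 (pos 2,3,6,7): XOR of data positions = 0⊕1⊕1 = 0
p4 (pos 4,5,6,7): XOR of data positions = 0⊕1⊕1 = 0
Codeword: 1000011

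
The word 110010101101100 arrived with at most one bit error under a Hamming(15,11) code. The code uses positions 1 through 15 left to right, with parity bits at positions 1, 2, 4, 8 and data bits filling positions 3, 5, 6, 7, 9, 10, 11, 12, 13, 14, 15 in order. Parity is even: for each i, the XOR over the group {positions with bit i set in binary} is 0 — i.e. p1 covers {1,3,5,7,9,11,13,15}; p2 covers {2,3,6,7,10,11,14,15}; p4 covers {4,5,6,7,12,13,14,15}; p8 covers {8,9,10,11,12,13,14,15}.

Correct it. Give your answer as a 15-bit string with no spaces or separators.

s1 (pos 1,3,5,7,9,11,13,15): 1⊕0⊕1⊕1⊕1⊕0⊕1⊕0 = 1
s2 (pos 2,3,6,7,10,11,14,15): 1⊕0⊕0⊕1⊕1⊕0⊕0⊕0 = 1
s4 (pos 4,5,6,7,12,13,14,15): 0⊕1⊕0⊕1⊕1⊕1⊕0⊕0 = 0
s8 (pos 8,9,10,11,12,13,14,15): 0⊕1⊕1⊕0⊕1⊕1⊕0⊕0 = 0
Syndrome s8…s1 = 0011 → error at position 3.
Flip position 3: 110010101101100 → 111010101101100

111010101101100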